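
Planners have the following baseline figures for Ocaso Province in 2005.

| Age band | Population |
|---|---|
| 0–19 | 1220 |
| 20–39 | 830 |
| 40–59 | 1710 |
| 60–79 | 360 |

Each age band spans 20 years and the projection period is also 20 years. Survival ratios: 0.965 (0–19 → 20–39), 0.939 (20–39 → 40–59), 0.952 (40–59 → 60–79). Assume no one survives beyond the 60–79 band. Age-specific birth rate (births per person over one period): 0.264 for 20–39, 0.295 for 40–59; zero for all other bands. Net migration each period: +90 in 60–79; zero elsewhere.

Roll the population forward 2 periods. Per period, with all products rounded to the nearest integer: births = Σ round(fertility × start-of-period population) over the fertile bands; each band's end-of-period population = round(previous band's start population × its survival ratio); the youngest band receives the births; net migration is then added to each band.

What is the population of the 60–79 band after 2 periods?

832

Period 1:
Births: 830 × 0.264 = 219, 1710 × 0.295 = 504 → 723
20–39: 1220 × 0.965 = 1177
40–59: 830 × 0.939 = 779
60–79: 1710 × 0.952 = 1628
Net migration: 60–79 + 90 → 1718
End of period: [723, 1177, 779, 1718]
Period 2:
Births: 1177 × 0.264 = 311, 779 × 0.295 = 230 → 541
20–39: 723 × 0.965 = 698
40–59: 1177 × 0.939 = 1105
60–79: 779 × 0.952 = 742
Net migration: 60–79 + 90 → 832
End of period: [541, 698, 1105, 832]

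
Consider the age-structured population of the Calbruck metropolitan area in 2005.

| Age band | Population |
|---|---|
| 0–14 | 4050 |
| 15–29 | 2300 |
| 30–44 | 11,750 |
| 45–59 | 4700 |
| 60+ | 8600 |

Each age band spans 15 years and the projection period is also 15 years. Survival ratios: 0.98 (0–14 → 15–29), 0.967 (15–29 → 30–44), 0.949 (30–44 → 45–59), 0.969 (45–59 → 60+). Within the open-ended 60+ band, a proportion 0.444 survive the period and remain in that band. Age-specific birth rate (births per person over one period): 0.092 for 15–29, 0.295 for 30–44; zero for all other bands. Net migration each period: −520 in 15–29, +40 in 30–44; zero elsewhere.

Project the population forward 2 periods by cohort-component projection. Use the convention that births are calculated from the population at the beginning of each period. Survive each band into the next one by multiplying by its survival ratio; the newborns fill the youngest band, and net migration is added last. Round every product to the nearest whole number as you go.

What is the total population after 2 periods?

24115

Call the groups 1 to 5, youngest first.
After projecting period 1:
Births: 2300 * 0.092 = 212  |  11750 * 0.295 = 3466 → 3678
Group 2: 4050 * 0.98 = 3969
Group 3: 2300 * 0.967 = 2224
Group 4: 11750 * 0.949 = 11151
Group 5: 4700 * 0.969 + 8600 * 0.444 = 4554 + 3818 = 8372
Net migration: Group 2 − 520 → 3449; Group 3 + 40 → 2264
End of period: [3678, 3449, 2264, 11151, 8372]
After projecting period 2:
Births: 3449 * 0.092 = 317  |  2264 * 0.295 = 668 → 985
Group 2: 3678 * 0.98 = 3604
Group 3: 3449 * 0.967 = 3335
Group 4: 2264 * 0.949 = 2149
Group 5: 11151 * 0.969 + 8372 * 0.444 = 10805 + 3717 = 14522
Net migration: Group 2 − 520 → 3084; Group 3 + 40 → 3375
End of period: [985, 3084, 3375, 2149, 14522]
Total after period 2: 985 + 3084 + 3375 + 2149 + 14522 = 24115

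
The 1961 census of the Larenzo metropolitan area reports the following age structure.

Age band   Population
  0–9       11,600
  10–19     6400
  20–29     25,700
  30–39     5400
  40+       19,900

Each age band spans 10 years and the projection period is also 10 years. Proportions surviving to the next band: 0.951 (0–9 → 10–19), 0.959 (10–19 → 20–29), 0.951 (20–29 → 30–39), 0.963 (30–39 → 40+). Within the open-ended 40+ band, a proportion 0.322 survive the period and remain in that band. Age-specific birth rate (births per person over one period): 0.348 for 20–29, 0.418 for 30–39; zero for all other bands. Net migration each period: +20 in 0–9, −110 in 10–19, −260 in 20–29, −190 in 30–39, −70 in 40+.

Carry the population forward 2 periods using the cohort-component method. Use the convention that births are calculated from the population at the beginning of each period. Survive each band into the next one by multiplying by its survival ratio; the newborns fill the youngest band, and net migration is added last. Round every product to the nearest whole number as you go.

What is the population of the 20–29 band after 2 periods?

10214

Period 1:
Births: 25700 × 0.348 = 8944, 5400 × 0.418 = 2257 → 11201
10–19: 11600 × 0.951 = 11032
20–29: 6400 × 0.959 = 6138
30–39: 25700 × 0.951 = 24441
40+: 5400 × 0.963 + 19900 × 0.322 = 5200 + 6408 = 11608
Net migration: 0–9 + 20 → 11221; 10–19 − 110 → 10922; 20–29 − 260 → 5878; 30–39 − 190 → 24251; 40+ − 70 → 11538
End of period: [11221, 10922, 5878, 24251, 11538]
Period 2:
Births: 5878 × 0.348 = 2046, 24251 × 0.418 = 10137 → 12183
10–19: 11221 × 0.951 = 10671
20–29: 10922 × 0.959 = 10474
30–39: 5878 × 0.951 = 5590
40+: 24251 × 0.963 + 11538 × 0.322 = 23354 + 3715 = 27069
Net migration: 0–9 + 20 → 12203; 10–19 − 110 → 10561; 20–29 − 260 → 10214; 30–39 − 190 → 5400; 40+ − 70 → 26999
End of period: [12203, 10561, 10214, 5400, 26999]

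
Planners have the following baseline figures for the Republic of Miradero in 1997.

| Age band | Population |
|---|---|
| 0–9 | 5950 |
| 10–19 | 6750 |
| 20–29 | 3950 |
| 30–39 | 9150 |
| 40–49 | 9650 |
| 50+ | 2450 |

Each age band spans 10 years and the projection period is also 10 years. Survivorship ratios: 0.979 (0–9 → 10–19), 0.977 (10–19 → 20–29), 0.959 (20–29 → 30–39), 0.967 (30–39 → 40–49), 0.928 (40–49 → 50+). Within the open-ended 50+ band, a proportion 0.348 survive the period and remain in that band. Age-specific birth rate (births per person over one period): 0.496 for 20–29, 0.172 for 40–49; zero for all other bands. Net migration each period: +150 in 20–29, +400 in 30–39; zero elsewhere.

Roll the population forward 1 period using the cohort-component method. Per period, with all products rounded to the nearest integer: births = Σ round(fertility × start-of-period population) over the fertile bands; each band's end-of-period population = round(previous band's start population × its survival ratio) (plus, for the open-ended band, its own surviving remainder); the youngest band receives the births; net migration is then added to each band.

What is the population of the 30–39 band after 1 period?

4188

Numbering the groups 1..6 from youngest to oldest:
After projecting period 1:
Births: 3950 × 0.496 = 1959  |  9650 × 0.172 = 1660 ⇒ total 3619
Group 2: 5950 × 0.979 = 5825
Group 3: 6750 × 0.977 = 6595
Group 4: 3950 × 0.959 = 3788
Group 5: 9150 × 0.967 = 8848
Group 6: 9650 × 0.928 + 2450 × 0.348 = 8955 + 853 = 9808
Net migration: Group 3 + 150 → 6745; Group 4 + 400 → 4188
End of period: [3619, 5825, 6745, 4188, 8848, 9808]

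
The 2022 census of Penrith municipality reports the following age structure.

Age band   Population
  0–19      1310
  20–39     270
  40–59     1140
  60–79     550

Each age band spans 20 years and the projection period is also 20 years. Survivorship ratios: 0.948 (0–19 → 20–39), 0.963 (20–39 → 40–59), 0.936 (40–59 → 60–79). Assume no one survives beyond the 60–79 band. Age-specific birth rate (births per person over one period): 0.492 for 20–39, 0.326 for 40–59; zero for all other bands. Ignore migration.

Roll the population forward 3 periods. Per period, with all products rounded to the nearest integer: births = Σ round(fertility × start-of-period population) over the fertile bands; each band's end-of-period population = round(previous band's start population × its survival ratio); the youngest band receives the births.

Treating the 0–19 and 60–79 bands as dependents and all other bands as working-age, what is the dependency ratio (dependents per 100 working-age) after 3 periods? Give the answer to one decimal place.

(Groups numbered youngest = 1 to oldest = 4.)
Period 1.
Births: 270 × 0.492 = 133, 1140 × 0.326 = 372 ⇒ total 505
Group 2: 1310 × 0.948 = 1242
Group 3: 270 × 0.963 = 260
Group 4: 1140 × 0.936 = 1067
→ [505, 1242, 260, 1067]
Period 2.
Births: 1242 × 0.492 = 611, 260 × 0.326 = 85 ⇒ total 696
Group 2: 505 × 0.948 = 479
Group 3: 1242 × 0.963 = 1196
Group 4: 260 × 0.936 = 243
→ [696, 479, 1196, 243]
Period 3.
Births: 479 × 0.492 = 236, 1196 × 0.326 = 390 ⇒ total 626
Group 2: 696 × 0.948 = 660
Group 3: 479 × 0.963 = 461
Group 4: 1196 × 0.936 = 1119
→ [626, 660, 461, 1119]
Dependents (band 0–19 + band 60–79) = 626 + 1119 = 1745; working-age = 1121; ratio = 1745/1121 × 100 = 155.7

155.7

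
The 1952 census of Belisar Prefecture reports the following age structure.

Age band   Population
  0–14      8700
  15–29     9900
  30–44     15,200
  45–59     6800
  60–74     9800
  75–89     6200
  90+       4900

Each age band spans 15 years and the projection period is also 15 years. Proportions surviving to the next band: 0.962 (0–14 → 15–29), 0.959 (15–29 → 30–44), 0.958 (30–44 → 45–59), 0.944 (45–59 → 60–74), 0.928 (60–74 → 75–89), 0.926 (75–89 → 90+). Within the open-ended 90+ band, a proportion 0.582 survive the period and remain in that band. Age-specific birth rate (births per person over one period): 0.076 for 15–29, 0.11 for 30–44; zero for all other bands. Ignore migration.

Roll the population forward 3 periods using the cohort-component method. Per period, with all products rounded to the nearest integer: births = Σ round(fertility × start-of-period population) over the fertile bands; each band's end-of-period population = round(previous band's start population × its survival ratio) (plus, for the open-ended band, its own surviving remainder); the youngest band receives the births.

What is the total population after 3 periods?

Let group 1 be 0–14 through group 7 = 90+.
[period 1]
Births: 9900 × 0.076 = 752 ; 15200 × 0.11 = 1672 ⇒ total 2424
Group 2: 8700 × 0.962 = 8369
Group 3: 9900 × 0.959 = 9494
Group 4: 15200 × 0.958 = 14562
Group 5: 6800 × 0.944 = 6419
Group 6: 9800 × 0.928 = 9094
Group 7: 6200 × 0.926 + 4900 × 0.582 = 5741 + 2852 = 8593
Giving 2424 / 8369 / 9494 / 14562 / 6419 / 9094 / 8593.
[period 2]
Births: 8369 × 0.076 = 636 ; 9494 × 0.11 = 1044 ⇒ total 1680
Group 2: 2424 × 0.962 = 2332
Group 3: 8369 × 0.959 = 8026
Group 4: 9494 × 0.958 = 9095
Group 5: 14562 × 0.944 = 13747
Group 6: 6419 × 0.928 = 5957
Group 7: 9094 × 0.926 + 8593 × 0.582 = 8421 + 5001 = 13422
Giving 1680 / 2332 / 8026 / 9095 / 13747 / 5957 / 13422.
[period 3]
Births: 2332 × 0.076 = 177 ; 8026 × 0.11 = 883 ⇒ total 1060
Group 2: 1680 × 0.962 = 1616
Group 3: 2332 × 0.959 = 2236
Group 4: 8026 × 0.958 = 7689
Group 5: 9095 × 0.944 = 8586
Group 6: 13747 × 0.928 = 12757
Group 7: 5957 × 0.926 + 13422 × 0.582 = 5516 + 7812 = 13328
Giving 1060 / 1616 / 2236 / 7689 / 8586 / 12757 / 13328.
Total after period 3: 1060 + 1616 + 2236 + 7689 + 8586 + 12757 + 13328 = 47272

47272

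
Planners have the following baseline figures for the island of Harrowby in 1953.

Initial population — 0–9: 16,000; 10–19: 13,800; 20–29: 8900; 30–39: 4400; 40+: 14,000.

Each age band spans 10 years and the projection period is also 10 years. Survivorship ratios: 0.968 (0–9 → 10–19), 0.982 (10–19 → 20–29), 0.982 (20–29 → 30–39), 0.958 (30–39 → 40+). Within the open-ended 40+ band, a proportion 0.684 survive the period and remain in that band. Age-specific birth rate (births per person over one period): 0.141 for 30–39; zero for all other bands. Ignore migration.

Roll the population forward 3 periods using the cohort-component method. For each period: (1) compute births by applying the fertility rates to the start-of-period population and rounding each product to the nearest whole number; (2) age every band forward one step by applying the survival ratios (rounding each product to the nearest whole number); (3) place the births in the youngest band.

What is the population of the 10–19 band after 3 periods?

After projecting period 1:
Births: 4400 × 0.141 = 620
10–19: 16000 × 0.968 = 15488
20–29: 13800 × 0.982 = 13552
30–39: 8900 × 0.982 = 8740
40+: 4400 × 0.958 + 14000 × 0.684 = 4215 + 9576 = 13791
Population now: 0–9=620, 10–19=15488, 20–29=13552, 30–39=8740, 40+=13791
After projecting period 2:
Births: 8740 × 0.141 = 1232
10–19: 620 × 0.968 = 600
20–29: 15488 × 0.982 = 15209
30–39: 13552 × 0.982 = 13308
40+: 8740 × 0.958 + 13791 × 0.684 = 8373 + 9433 = 17806
Population now: 0–9=1232, 10–19=600, 20–29=15209, 30–39=13308, 40+=17806
After projecting period 3:
Births: 13308 × 0.141 = 1876
10–19: 1232 × 0.968 = 1193
20–29: 600 × 0.982 = 589
30–39: 15209 × 0.982 = 14935
40+: 13308 × 0.958 + 17806 × 0.684 = 12749 + 12179 = 24928
Population now: 0–9=1876, 10–19=1193, 20–29=589, 30–39=14935, 40+=24928

1193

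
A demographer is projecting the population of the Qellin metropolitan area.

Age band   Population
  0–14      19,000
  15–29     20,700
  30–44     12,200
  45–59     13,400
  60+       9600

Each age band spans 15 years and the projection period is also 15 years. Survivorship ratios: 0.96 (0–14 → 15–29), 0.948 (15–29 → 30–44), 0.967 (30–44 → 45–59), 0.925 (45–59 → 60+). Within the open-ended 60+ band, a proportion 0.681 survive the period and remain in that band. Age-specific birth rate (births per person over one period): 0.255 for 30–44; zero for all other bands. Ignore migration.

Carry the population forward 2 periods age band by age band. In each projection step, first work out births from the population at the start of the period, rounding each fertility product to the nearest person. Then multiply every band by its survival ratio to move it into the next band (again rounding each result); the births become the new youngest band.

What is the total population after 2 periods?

Numbering the groups 1..5 from youngest to oldest:
[period 1]
Births: 12200 * 0.255 = 3111
Group 2: 19000 * 0.96 = 18240
Group 3: 20700 * 0.948 = 19624
Group 4: 12200 * 0.967 = 11797
Group 5: 13400 * 0.925 + 9600 * 0.681 = 12395 + 6538 = 18933
End of period: [3111, 18240, 19624, 11797, 18933]
[period 2]
Births: 19624 * 0.255 = 5004
Group 2: 3111 * 0.96 = 2987
Group 3: 18240 * 0.948 = 17292
Group 4: 19624 * 0.967 = 18976
Group 5: 11797 * 0.925 + 18933 * 0.681 = 10912 + 12893 = 23805
End of period: [5004, 2987, 17292, 18976, 23805]
Total after period 2: 5004 + 2987 + 17292 + 18976 + 23805 = 68064

68064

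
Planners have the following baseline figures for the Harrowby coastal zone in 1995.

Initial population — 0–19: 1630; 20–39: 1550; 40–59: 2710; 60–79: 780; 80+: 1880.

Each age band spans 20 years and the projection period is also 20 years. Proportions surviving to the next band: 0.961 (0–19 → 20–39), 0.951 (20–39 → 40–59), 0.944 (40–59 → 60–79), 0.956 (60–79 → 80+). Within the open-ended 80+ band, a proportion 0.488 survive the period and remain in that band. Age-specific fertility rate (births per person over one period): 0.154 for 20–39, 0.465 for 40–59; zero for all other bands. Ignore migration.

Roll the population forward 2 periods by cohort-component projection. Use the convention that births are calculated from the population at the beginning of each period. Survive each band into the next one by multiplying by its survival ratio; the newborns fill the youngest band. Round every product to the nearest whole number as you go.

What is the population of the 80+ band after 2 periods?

— Period 1 —
Births: 1550 * 0.154 = 239 ; 2710 * 0.465 = 1260 ⇒ total 1499
20–39: 1630 * 0.961 = 1566
40–59: 1550 * 0.951 = 1474
60–79: 2710 * 0.944 = 2558
80+: 780 * 0.956 + 1880 * 0.488 = 746 + 917 = 1663
End of period: [1499, 1566, 1474, 2558, 1663]
— Period 2 —
Births: 1566 * 0.154 = 241 ; 1474 * 0.465 = 685 ⇒ total 926
20–39: 1499 * 0.961 = 1441
40–59: 1566 * 0.951 = 1489
60–79: 1474 * 0.944 = 1391
80+: 2558 * 0.956 + 1663 * 0.488 = 2445 + 812 = 3257
End of period: [926, 1441, 1489, 1391, 3257]

3257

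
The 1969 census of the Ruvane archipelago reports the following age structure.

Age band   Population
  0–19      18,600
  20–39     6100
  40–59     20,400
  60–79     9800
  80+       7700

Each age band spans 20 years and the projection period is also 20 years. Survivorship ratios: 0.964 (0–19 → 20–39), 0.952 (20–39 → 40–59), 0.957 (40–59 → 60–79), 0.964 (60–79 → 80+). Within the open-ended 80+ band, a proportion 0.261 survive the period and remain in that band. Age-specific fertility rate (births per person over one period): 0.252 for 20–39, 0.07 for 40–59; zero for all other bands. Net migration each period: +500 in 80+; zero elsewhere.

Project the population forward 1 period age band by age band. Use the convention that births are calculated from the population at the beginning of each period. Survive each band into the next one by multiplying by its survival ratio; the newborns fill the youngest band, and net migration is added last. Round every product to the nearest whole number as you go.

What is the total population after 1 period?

58182

After projecting period 1:
Births: 6100 × 0.252 = 1537 ; 20400 × 0.07 = 1428 ⇒ total 2965
20–39: 18600 × 0.964 = 17930
40–59: 6100 × 0.952 = 5807
60–79: 20400 × 0.957 = 19523
80+: 9800 × 0.964 + 7700 × 0.261 = 9447 + 2010 = 11457
Net migration: 80+ + 500 → 11957
Giving 2965 / 17930 / 5807 / 19523 / 11957.
Total after period 1: 2965 + 17930 + 5807 + 19523 + 11957 = 58182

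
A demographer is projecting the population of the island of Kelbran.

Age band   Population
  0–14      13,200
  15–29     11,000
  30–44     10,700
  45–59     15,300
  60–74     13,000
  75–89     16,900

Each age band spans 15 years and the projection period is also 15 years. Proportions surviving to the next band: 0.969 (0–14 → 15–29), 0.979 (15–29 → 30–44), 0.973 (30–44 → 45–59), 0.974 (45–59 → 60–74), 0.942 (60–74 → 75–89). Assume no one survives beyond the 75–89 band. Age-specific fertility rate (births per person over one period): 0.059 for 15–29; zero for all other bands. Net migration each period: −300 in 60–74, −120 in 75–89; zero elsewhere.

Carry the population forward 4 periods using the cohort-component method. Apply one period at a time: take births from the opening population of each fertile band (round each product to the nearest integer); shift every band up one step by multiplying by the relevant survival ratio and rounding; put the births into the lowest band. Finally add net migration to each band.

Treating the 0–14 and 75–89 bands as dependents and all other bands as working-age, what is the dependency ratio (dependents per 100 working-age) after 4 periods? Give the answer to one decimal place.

71.6

Period 1:
Births: 11000 * 0.059 = 649
15–29: 13200 * 0.969 = 12791
30–44: 11000 * 0.979 = 10769
45–59: 10700 * 0.973 = 10411
60–74: 15300 * 0.974 = 14902
75–89: 13000 * 0.942 = 12246
Net migration: 60–74 − 300 → 14602; 75–89 − 120 → 12126
Giving 649 / 12791 / 10769 / 10411 / 14602 / 12126.
Period 2:
Births: 12791 * 0.059 = 755
15–29: 649 * 0.969 = 629
30–44: 12791 * 0.979 = 12522
45–59: 10769 * 0.973 = 10478
60–74: 10411 * 0.974 = 10140
75–89: 14602 * 0.942 = 13755
Net migration: 60–74 − 300 → 9840; 75–89 − 120 → 13635
Giving 755 / 629 / 12522 / 10478 / 9840 / 13635.
Period 3:
Births: 629 * 0.059 = 37
15–29: 755 * 0.969 = 732
30–44: 629 * 0.979 = 616
45–59: 12522 * 0.973 = 12184
60–74: 10478 * 0.974 = 10206
75–89: 9840 * 0.942 = 9269
Net migration: 60–74 − 300 → 9906; 75–89 − 120 → 9149
Giving 37 / 732 / 616 / 12184 / 9906 / 9149.
Period 4:
Births: 732 * 0.059 = 43
15–29: 37 * 0.969 = 36
30–44: 732 * 0.979 = 717
45–59: 616 * 0.973 = 599
60–74: 12184 * 0.974 = 11867
75–89: 9906 * 0.942 = 9331
Net migration: 60–74 − 300 → 11567; 75–89 − 120 → 9211
Giving 43 / 36 / 717 / 599 / 11567 / 9211.
Dependents (band 0–14 + band 75–89) = 43 + 9211 = 9254; working-age = 12919; ratio = 9254/12919 × 100 = 71.6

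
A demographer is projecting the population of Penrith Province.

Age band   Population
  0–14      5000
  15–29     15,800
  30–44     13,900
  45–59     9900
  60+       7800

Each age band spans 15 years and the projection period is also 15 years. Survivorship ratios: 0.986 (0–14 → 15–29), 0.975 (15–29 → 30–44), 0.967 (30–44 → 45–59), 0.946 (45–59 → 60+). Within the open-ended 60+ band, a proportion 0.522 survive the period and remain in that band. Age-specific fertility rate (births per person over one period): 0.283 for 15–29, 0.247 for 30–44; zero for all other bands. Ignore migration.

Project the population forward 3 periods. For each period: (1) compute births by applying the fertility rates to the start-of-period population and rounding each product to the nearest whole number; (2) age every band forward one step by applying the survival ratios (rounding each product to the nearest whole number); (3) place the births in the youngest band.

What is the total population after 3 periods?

(Bands numbered youngest = 1 to oldest = 5.)
Period 1.
Births: 15800 × 0.283 = 4471  |  13900 × 0.247 = 3433 → 7904
Band 2: 5000 × 0.986 = 4930
Band 3: 15800 × 0.975 = 15405
Band 4: 13900 × 0.967 = 13441
Band 5: 9900 × 0.946 + 7800 × 0.522 = 9365 + 4072 = 13437
End of period: [7904, 4930, 15405, 13441, 13437]
Period 2.
Births: 4930 × 0.283 = 1395  |  15405 × 0.247 = 3805 → 5200
Band 2: 7904 × 0.986 = 7793
Band 3: 4930 × 0.975 = 4807
Band 4: 15405 × 0.967 = 14897
Band 5: 13441 × 0.946 + 13437 × 0.522 = 12715 + 7014 = 19729
End of period: [5200, 7793, 4807, 14897, 19729]
Period 3.
Births: 7793 × 0.283 = 2205  |  4807 × 0.247 = 1187 → 3392
Band 2: 5200 × 0.986 = 5127
Band 3: 7793 × 0.975 = 7598
Band 4: 4807 × 0.967 = 4648
Band 5: 14897 × 0.946 + 19729 × 0.522 = 14093 + 10299 = 24392
End of period: [3392, 5127, 7598, 4648, 24392]
Total after period 3: 3392 + 5127 + 7598 + 4648 + 24392 = 45157

45157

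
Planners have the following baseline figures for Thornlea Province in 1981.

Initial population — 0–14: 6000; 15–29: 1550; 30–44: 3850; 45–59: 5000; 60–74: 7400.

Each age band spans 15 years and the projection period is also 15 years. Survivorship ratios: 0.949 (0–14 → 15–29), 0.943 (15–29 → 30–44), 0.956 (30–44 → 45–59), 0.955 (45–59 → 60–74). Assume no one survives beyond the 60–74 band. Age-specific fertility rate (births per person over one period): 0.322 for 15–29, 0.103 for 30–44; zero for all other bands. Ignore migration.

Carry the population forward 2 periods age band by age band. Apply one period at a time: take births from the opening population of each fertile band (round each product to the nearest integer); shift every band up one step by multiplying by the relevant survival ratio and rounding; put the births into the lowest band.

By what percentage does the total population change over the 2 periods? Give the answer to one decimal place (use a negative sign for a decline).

Period 1.
Births: 1550 × 0.322 = 499 ; 3850 × 0.103 = 397 → 896
15–29: 6000 × 0.949 = 5694
30–44: 1550 × 0.943 = 1462
45–59: 3850 × 0.956 = 3681
60–74: 5000 × 0.955 = 4775
End of period: [896, 5694, 1462, 3681, 4775]
Period 2.
Births: 5694 × 0.322 = 1833 ; 1462 × 0.103 = 151 → 1984
15–29: 896 × 0.949 = 850
30–44: 5694 × 0.943 = 5369
45–59: 1462 × 0.956 = 1398
60–74: 3681 × 0.955 = 3515
End of period: [1984, 850, 5369, 1398, 3515]
Total: 23800 → 13116; change = -10684; percentage change = -44.9%

-44.9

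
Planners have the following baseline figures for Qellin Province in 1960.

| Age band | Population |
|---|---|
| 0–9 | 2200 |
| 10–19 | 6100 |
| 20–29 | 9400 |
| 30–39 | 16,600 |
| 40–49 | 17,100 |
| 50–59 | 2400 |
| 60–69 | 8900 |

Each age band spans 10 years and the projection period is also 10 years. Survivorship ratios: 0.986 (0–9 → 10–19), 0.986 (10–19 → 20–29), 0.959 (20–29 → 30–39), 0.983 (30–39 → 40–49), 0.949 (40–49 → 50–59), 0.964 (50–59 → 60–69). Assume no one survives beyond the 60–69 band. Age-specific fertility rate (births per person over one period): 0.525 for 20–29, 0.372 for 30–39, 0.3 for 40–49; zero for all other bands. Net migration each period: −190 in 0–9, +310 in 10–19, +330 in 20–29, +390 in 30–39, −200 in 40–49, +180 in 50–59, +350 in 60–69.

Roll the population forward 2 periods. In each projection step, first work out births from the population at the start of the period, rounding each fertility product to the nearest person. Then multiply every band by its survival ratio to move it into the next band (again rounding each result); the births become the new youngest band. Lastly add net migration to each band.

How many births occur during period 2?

11665

Period 1:
Births: 9400 × 0.525 = 4935, 16600 × 0.372 = 6175, 17100 × 0.3 = 5130 ⇒ total 16240
10–19: 2200 × 0.986 = 2169
20–29: 6100 × 0.986 = 6015
30–39: 9400 × 0.959 = 9015
40–49: 16600 × 0.983 = 16318
50–59: 17100 × 0.949 = 16228
60–69: 2400 × 0.964 = 2314
Net migration: 0–9 − 190 → 16050; 10–19 + 310 → 2479; 20–29 + 330 → 6345; 30–39 + 390 → 9405; 40–49 − 200 → 16118; 50–59 + 180 → 16408; 60–69 + 350 → 2664
→ [16050, 2479, 6345, 9405, 16118, 16408, 2664]
Period 2:
Births: 6345 × 0.525 = 3331, 9405 × 0.372 = 3499, 16118 × 0.3 = 4835 ⇒ total 11665
10–19: 16050 × 0.986 = 15825
20–29: 2479 × 0.986 = 2444
30–39: 6345 × 0.959 = 6085
40–49: 9405 × 0.983 = 9245
50–59: 16118 × 0.949 = 15296
60–69: 16408 × 0.964 = 15817
Net migration: 0–9 − 190 → 11475; 10–19 + 310 → 16135; 20–29 + 330 → 2774; 30–39 + 390 → 6475; 40–49 − 200 → 9045; 50–59 + 180 → 15476; 60–69 + 350 → 16167
→ [11475, 16135, 2774, 6475, 9045, 15476, 16167]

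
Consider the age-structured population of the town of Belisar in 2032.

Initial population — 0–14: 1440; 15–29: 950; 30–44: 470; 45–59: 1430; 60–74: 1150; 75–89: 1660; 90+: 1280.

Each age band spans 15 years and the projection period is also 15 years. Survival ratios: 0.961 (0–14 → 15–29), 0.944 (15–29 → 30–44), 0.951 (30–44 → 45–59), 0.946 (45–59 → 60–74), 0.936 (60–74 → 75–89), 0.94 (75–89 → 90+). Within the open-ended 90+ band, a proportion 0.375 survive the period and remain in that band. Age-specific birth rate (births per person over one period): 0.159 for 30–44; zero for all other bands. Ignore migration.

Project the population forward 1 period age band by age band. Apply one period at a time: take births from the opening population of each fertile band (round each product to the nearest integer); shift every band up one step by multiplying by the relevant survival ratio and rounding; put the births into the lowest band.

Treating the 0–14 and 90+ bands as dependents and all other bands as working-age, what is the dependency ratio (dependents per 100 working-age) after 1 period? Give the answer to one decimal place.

[period 1]
Births: 470 * 0.159 = 75
15–29: 1440 * 0.961 = 1384
30–44: 950 * 0.944 = 897
45–59: 470 * 0.951 = 447
60–74: 1430 * 0.946 = 1353
75–89: 1150 * 0.936 = 1076
90+: 1660 * 0.94 + 1280 * 0.375 = 1560 + 480 = 2040
→ [75, 1384, 897, 447, 1353, 1076, 2040]
Dependents (band 0–14 + band 90+) = 75 + 2040 = 2115; working-age = 5157; ratio = 2115/5157 × 100 = 41.0

41.0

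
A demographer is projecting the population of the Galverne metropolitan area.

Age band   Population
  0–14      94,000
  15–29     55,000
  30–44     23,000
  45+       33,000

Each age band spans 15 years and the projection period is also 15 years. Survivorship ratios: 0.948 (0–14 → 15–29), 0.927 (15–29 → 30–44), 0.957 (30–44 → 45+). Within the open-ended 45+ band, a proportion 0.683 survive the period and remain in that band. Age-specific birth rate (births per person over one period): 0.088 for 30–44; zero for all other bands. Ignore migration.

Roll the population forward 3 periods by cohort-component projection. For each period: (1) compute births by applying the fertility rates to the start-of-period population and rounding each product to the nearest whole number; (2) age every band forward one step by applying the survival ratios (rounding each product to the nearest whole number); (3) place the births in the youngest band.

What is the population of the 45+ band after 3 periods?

133163

Let group 1 be 0–14 through group 4 = 45+.
After projecting period 1:
Births: 23000 × 0.088 = 2024
Group 2: 94000 × 0.948 = 89112
Group 3: 55000 × 0.927 = 50985
Group 4: 23000 × 0.957 + 33000 × 0.683 = 22011 + 22539 = 44550
Giving 2024 / 89112 / 50985 / 44550.
After projecting period 2:
Births: 50985 × 0.088 = 4487
Group 2: 2024 × 0.948 = 1919
Group 3: 89112 × 0.927 = 82607
Group 4: 50985 × 0.957 + 44550 × 0.683 = 48793 + 30428 = 79221
Giving 4487 / 1919 / 82607 / 79221.
After projecting period 3:
Births: 82607 × 0.088 = 7269
Group 2: 4487 × 0.948 = 4254
Group 3: 1919 × 0.927 = 1779
Group 4: 82607 × 0.957 + 79221 × 0.683 = 79055 + 54108 = 133163
Giving 7269 / 4254 / 1779 / 133163.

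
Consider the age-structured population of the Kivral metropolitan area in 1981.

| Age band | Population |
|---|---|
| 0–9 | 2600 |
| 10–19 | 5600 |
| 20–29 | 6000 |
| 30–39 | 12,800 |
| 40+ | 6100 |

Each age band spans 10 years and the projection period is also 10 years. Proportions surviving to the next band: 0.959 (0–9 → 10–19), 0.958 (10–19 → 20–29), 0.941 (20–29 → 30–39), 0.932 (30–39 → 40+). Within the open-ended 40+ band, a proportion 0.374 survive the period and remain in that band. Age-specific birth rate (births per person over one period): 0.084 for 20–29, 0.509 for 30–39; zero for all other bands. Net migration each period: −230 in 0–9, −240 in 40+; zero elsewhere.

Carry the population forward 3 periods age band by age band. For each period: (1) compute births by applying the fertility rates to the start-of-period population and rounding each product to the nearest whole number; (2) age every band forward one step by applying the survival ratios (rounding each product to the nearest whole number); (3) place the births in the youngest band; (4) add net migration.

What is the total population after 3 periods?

(Groups numbered youngest = 1 to oldest = 5.)
After projecting period 1:
Births: 6000 * 0.084 = 504 ; 12800 * 0.509 = 6515 ⇒ total 7019
Group 2: 2600 * 0.959 = 2493
Group 3: 5600 * 0.958 = 5365
Group 4: 6000 * 0.941 = 5646
Group 5: 12800 * 0.932 + 6100 * 0.374 = 11930 + 2281 = 14211
Net migration: Group 1 − 230 → 6789; Group 5 − 240 → 13971
End of period: [6789, 2493, 5365, 5646, 13971]
After projecting period 2:
Births: 5365 * 0.084 = 451 ; 5646 * 0.509 = 2874 ⇒ total 3325
Group 2: 6789 * 0.959 = 6511
Group 3: 2493 * 0.958 = 2388
Group 4: 5365 * 0.941 = 5048
Group 5: 5646 * 0.932 + 13971 * 0.374 = 5262 + 5225 = 10487
Net migration: Group 1 − 230 → 3095; Group 5 − 240 → 10247
End of period: [3095, 6511, 2388, 5048, 10247]
After projecting period 3:
Births: 2388 * 0.084 = 201 ; 5048 * 0.509 = 2569 ⇒ total 2770
Group 2: 3095 * 0.959 = 2968
Group 3: 6511 * 0.958 = 6238
Group 4: 2388 * 0.941 = 2247
Group 5: 5048 * 0.932 + 10247 * 0.374 = 4705 + 3832 = 8537
Net migration: Group 1 − 230 → 2540; Group 5 − 240 → 8297
End of period: [2540, 2968, 6238, 2247, 8297]
Total after period 3: 2540 + 2968 + 6238 + 2247 + 8297 = 22290

22290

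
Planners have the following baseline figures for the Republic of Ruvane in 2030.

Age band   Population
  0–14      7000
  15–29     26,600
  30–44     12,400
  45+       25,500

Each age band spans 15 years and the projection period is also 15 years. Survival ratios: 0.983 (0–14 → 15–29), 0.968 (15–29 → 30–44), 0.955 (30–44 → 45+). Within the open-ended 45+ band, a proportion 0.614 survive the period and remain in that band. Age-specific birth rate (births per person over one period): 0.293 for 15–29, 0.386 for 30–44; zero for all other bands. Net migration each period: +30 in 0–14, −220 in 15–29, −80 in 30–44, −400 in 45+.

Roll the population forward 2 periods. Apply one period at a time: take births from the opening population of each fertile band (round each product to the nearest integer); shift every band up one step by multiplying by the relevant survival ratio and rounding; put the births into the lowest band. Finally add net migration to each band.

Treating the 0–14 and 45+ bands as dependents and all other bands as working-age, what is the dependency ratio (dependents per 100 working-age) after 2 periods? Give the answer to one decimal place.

283.9

[period 1]
Births: 26600 × 0.293 = 7794  |  12400 × 0.386 = 4786 → 12580
15–29: 7000 × 0.983 = 6881
30–44: 26600 × 0.968 = 25749
45+: 12400 × 0.955 + 25500 × 0.614 = 11842 + 15657 = 27499
Net migration: 0–14 + 30 → 12610; 15–29 − 220 → 6661; 30–44 − 80 → 25669; 45+ − 400 → 27099
Giving 12610 / 6661 / 25669 / 27099.
[period 2]
Births: 6661 × 0.293 = 1952  |  25669 × 0.386 = 9908 → 11860
15–29: 12610 × 0.983 = 12396
30–44: 6661 × 0.968 = 6448
45+: 25669 × 0.955 + 27099 × 0.614 = 24514 + 16639 = 41153
Net migration: 0–14 + 30 → 11890; 15–29 − 220 → 12176; 30–44 − 80 → 6368; 45+ − 400 → 40753
Giving 11890 / 12176 / 6368 / 40753.
Dependents (band 0–14 + band 45+) = 11890 + 40753 = 52643; working-age = 18544; ratio = 52643/18544 × 100 = 283.9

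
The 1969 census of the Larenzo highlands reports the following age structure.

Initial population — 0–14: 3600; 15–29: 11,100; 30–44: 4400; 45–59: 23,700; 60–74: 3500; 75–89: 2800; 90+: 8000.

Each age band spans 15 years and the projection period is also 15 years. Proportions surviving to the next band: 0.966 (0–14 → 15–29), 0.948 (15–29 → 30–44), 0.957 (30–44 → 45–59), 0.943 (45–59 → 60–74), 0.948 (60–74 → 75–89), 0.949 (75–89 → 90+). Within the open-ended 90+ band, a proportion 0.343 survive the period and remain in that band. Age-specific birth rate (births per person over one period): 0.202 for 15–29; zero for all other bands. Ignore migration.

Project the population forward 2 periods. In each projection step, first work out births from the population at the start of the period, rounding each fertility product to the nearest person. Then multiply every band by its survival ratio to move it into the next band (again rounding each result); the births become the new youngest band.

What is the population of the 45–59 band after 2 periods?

Call the bands 1 to 7, youngest first.
— Period 1 —
Births: 11100 × 0.202 = 2242
Band 2: 3600 × 0.966 = 3478
Band 3: 11100 × 0.948 = 10523
Band 4: 4400 × 0.957 = 4211
Band 5: 23700 × 0.943 = 22349
Band 6: 3500 × 0.948 = 3318
Band 7: 2800 × 0.949 + 8000 × 0.343 = 2657 + 2744 = 5401
→ [2242, 3478, 10523, 4211, 22349, 3318, 5401]
— Period 2 —
Births: 3478 × 0.202 = 703
Band 2: 2242 × 0.966 = 2166
Band 3: 3478 × 0.948 = 3297
Band 4: 10523 × 0.957 = 10071
Band 5: 4211 × 0.943 = 3971
Band 6: 22349 × 0.948 = 21187
Band 7: 3318 × 0.949 + 5401 × 0.343 = 3149 + 1853 = 5002
→ [703, 2166, 3297, 10071, 3971, 21187, 5002]

10071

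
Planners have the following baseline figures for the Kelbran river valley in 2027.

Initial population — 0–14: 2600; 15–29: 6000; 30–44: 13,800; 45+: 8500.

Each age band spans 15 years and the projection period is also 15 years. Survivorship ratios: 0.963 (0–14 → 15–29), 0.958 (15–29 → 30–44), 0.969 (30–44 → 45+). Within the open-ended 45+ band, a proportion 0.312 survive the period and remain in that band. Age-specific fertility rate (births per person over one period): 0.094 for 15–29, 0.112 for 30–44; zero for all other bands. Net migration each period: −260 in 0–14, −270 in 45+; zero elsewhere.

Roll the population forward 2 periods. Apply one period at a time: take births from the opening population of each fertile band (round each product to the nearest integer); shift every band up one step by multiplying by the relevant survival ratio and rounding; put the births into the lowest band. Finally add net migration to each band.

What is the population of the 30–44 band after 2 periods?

[period 1]
Births: 6000 × 0.094 = 564, 13800 × 0.112 = 1546 — total 2110
15–29: 2600 × 0.963 = 2504
30–44: 6000 × 0.958 = 5748
45+: 13800 × 0.969 + 8500 × 0.312 = 13372 + 2652 = 16024
Net migration: 0–14 − 260 → 1850; 45+ − 270 → 15754
→ [1850, 2504, 5748, 15754]
[period 2]
Births: 2504 × 0.094 = 235, 5748 × 0.112 = 644 — total 879
15–29: 1850 × 0.963 = 1782
30–44: 2504 × 0.958 = 2399
45+: 5748 × 0.969 + 15754 × 0.312 = 5570 + 4915 = 10485
Net migration: 0–14 − 260 → 619; 45+ − 270 → 10215
→ [619, 1782, 2399, 10215]

2399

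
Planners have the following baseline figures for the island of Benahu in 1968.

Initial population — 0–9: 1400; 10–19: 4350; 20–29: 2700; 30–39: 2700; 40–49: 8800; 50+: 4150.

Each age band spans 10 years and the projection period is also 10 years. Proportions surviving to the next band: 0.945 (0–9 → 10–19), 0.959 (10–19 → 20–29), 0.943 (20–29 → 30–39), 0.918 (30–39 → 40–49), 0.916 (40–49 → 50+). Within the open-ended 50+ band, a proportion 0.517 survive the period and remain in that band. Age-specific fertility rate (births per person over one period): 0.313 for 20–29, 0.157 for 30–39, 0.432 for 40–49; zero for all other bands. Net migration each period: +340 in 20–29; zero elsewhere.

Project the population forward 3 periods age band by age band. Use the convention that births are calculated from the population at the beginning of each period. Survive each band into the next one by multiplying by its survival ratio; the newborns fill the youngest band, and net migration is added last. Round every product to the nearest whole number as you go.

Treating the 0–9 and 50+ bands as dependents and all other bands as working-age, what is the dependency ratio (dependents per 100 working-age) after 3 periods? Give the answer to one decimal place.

62.9

Call the groups 1 to 6, youngest first.
— Period 1 —
Births: 2700 * 0.313 = 845 ; 2700 * 0.157 = 424 ; 8800 * 0.432 = 3802 ⇒ total 5071
Group 2: 1400 * 0.945 = 1323
Group 3: 4350 * 0.959 = 4172
Group 4: 2700 * 0.943 = 2546
Group 5: 2700 * 0.918 = 2479
Group 6: 8800 * 0.916 + 4150 * 0.517 = 8061 + 2146 = 10207
Net migration: Group 3 + 340 → 4512
Giving 5071 / 1323 / 4512 / 2546 / 2479 / 10207.
— Period 2 —
Births: 4512 * 0.313 = 1412 ; 2546 * 0.157 = 400 ; 2479 * 0.432 = 1071 ⇒ total 2883
Group 2: 5071 * 0.945 = 4792
Group 3: 1323 * 0.959 = 1269
Group 4: 4512 * 0.943 = 4255
Group 5: 2546 * 0.918 = 2337
Group 6: 2479 * 0.916 + 10207 * 0.517 = 2271 + 5277 = 7548
Net migration: Group 3 + 340 → 1609
Giving 2883 / 4792 / 1609 / 4255 / 2337 / 7548.
— Period 3 —
Births: 1609 * 0.313 = 504 ; 4255 * 0.157 = 668 ; 2337 * 0.432 = 1010 ⇒ total 2182
Group 2: 2883 * 0.945 = 2724
Group 3: 4792 * 0.959 = 4596
Group 4: 1609 * 0.943 = 1517
Group 5: 4255 * 0.918 = 3906
Group 6: 2337 * 0.916 + 7548 * 0.517 = 2141 + 3902 = 6043
Net migration: Group 3 + 340 → 4936
Giving 2182 / 2724 / 4936 / 1517 / 3906 / 6043.
Dependents (band 0–9 + band 50+) = 2182 + 6043 = 8225; working-age = 13083; ratio = 8225/13083 × 100 = 62.9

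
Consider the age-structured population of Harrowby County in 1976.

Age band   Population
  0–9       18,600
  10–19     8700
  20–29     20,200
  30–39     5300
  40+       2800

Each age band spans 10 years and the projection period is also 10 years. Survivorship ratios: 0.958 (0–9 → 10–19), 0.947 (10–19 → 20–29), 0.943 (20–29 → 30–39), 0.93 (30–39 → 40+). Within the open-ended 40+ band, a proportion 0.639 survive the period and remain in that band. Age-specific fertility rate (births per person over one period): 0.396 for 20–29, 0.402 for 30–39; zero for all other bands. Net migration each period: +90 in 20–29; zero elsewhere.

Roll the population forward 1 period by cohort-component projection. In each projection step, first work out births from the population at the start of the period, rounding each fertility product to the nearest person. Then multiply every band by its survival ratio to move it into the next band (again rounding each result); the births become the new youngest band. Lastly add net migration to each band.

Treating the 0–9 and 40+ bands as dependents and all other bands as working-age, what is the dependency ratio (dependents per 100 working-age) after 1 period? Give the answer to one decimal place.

After projecting period 1:
Births: 20200 × 0.396 = 7999 ; 5300 × 0.402 = 2131 ⇒ total 10130
10–19: 18600 × 0.958 = 17819
20–29: 8700 × 0.947 = 8239
30–39: 20200 × 0.943 = 19049
40+: 5300 × 0.93 + 2800 × 0.639 = 4929 + 1789 = 6718
Net migration: 20–29 + 90 → 8329
→ [10130, 17819, 8329, 19049, 6718]
Dependents (band 0–9 + band 40+) = 10130 + 6718 = 16848; working-age = 45197; ratio = 16848/45197 × 100 = 37.3

37.3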